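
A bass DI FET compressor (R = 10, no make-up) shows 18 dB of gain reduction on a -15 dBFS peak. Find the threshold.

-35 dBFS

Input is 20 dB above T (since output overshoot × R = input overshoot: (-33 − T)·10 = -15 − T gives T = -35 dBFS).
Check: -35 + (-15 − (-35))/10 = -35 + 2 = -33 dBFS. ✓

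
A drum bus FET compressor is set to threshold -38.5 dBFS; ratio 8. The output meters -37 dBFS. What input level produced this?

That's 1.5 dB above the -38.5 dBFS threshold.
Input overshoot = R × output overshoot = 12 dB → input = -38.5 + 12 = -26.5 dBFS.

-26.5 dBFS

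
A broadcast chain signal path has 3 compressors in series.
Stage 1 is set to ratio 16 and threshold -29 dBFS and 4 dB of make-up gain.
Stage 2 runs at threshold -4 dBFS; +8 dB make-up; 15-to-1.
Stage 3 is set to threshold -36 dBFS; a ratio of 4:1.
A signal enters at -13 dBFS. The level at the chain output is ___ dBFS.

Stage 1: 16 dB above -29 dBFS, reduced 16:1 to 1 dB above → -28 dBFS; +4 dB make-up → -24 dBFS.
Stage 2: below threshold (-24 ≤ -4); passes unchanged; make-up brings it to -16 dBFS.
Stage 3: -16 dBFS is 20 dB over -36 dBFS; at 4:1 that becomes 5 dB over, giving -31 dBFS.

-31 dBFS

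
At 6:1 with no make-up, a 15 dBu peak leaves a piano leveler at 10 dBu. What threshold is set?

Input is 6 dB above T (since output overshoot × R = input overshoot: (10 − T)·6 = 15 − T gives T = 9 dBu).
Check: 9 + (15 − 9)/6 = 9 + 1 = 10 dBu. ✓

9 dBu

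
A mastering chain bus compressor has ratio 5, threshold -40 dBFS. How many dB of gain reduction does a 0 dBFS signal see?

32 dB

The signal is 40 dB above threshold.
A 5:1 ratio leaves 8 dB of that excess.
So the signal is attenuated by 40 − 8 = 32 dB.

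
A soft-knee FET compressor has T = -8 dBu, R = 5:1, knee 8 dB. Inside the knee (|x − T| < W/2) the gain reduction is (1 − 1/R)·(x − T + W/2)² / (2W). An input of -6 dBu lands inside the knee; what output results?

x − T + W/2 = -6 − (-8) + 4 = 6.
GR = (1 − 1/5) × 6² / 16 = 0.8 × 36 / 16 = 1.8 dB.
Output = -6 − 1.8 = -7.8 dBu.

-7.8 dBu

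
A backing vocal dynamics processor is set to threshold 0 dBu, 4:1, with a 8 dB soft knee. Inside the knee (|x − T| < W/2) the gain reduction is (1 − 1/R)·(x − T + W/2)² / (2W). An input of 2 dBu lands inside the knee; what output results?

0.3125 dBu

x − T + W/2 = 2 − 0 + 4 = 6.
GR = (1 − 1/4) × 6² / 16 = 0.75 × 36 / 16 = 1.6875 dB.
Output = 2 − 1.6875 = 0.3125 dBu.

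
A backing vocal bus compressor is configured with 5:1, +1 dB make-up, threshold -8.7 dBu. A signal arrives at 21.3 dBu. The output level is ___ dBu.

21.3 dBu sits 30 dB over threshold.
The 30 dB excess becomes 6 dB after 5:1 reduction.
Output = -8.7 + 6 = -2.7 dBu; make-up adds 1 dB, giving -1.7 dBu.

-1.7 dBu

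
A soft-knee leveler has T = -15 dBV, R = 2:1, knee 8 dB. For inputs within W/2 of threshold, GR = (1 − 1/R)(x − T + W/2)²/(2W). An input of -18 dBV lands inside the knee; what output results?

x − T + W/2 = -18 − (-15) + 4 = 1.
GR = (1 − 1/2) × 1² / 16 = 0.5 × 1 / 16 = 0.03125 dB.
Output = -18 − 0.03125 = -18.03125 dBV.

-18.03125 dBV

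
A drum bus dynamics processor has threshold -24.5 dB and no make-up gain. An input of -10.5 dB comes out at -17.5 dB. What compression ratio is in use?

Input overshoot = -10.5 − (-24.5) = 14 dB; output overshoot = -17.5 − (-24.5) = 7 dB.
Ratio = 14 / 7 = 2.

2:1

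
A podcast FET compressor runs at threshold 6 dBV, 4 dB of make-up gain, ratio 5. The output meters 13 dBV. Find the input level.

21 dBV

Before make-up, the level was 13 − 4 = 9 dBV.
That's 3 dB above the 6 dBV threshold.
Undo the ratio: input overshoot = 3 × 5 = 15 dB, giving input = 21 dBV.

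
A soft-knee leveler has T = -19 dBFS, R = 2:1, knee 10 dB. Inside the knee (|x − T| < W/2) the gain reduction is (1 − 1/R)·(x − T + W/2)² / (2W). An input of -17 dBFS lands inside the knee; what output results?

-18.225 dBFS

x − T + W/2 = -17 − (-19) + 5 = 7.
GR = (1 − 1/2) × 7² / 20 = 0.5 × 49 / 20 = 1.225 dB.
Output = -17 − 1.225 = -18.225 dBFS.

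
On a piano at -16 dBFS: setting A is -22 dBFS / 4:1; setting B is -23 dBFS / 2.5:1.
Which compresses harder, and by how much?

A: GR = 6 − 6/4 = 4.5 dB.
B: GR = 7 − 7/2.5 = 4.2 dB.
A reduces 0.3 dB more.

A, by 0.3 dB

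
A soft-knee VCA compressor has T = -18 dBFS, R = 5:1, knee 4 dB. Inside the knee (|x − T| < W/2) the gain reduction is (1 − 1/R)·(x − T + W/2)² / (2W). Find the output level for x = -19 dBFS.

x − T + W/2 = -19 − (-18) + 2 = 1.
GR = (1 − 1/5) × 1² / 8 = 0.8 × 1 / 8 = 0.1 dB.
Output = -19 − 0.1 = -19.1 dBFS.

-19.1 dBFS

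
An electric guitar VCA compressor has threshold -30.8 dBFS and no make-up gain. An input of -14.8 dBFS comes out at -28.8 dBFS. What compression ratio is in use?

Input overshoot = -14.8 − (-30.8) = 16 dB; output overshoot = -28.8 − (-30.8) = 2 dB.
Ratio = 16 / 2 = 8.

8:1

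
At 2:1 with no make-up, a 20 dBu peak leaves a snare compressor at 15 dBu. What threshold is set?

Input is 10 dB above T (since output overshoot × R = input overshoot: (15 − T)·2 = 20 − T gives T = 10 dBu).
Check: 10 + (20 − 10)/2 = 10 + 5 = 15 dBu. ✓

10 dBu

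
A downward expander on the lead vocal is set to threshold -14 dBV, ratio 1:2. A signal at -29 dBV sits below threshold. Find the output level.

Below threshold, a 1:2 expander applies gain = (2−1)×(T − x) of attenuation.
(2−1) × 15 = 15 dB, so output = -29 − 15 = -44 dBV.

-44 dBV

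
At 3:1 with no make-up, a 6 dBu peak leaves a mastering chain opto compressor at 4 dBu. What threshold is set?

Input is 3 dB above T (since output overshoot × R = input overshoot: (4 − T)·3 = 6 − T gives T = 3 dBu).
Check: 3 + (6 − 3)/3 = 3 + 1 = 4 dBu. ✓

3 dBu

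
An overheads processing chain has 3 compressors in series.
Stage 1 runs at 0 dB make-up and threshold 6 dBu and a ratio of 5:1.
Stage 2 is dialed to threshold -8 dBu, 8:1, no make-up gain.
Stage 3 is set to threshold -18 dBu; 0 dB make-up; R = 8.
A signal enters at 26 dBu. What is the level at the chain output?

-16.46875 dBu

Stage 1: overshoot 20 dB → 20/5 = 4 dB → 10 dBu.
Stage 2: 10 dBu is 18 dB over -8 dBu; at 8:1 that becomes 2.25 dB over, giving -5.75 dBu.
Stage 3: overshoot 12.25 dB → 12.25/8 = 1.53125 dB → -16.46875 dBu.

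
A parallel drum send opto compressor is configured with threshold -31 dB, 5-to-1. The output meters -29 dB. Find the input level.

The compressed level sits -29 − (-31) = 2 dB over threshold.
Undo the ratio: input overshoot = 2 × 5 = 10 dB, giving input = -21 dB.

-21 dB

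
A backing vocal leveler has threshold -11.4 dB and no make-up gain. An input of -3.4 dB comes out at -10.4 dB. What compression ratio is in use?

8:1

Input overshoot = -3.4 − (-11.4) = 8 dB; output overshoot = -10.4 − (-11.4) = 1 dB.
Ratio = 8 / 1 = 8.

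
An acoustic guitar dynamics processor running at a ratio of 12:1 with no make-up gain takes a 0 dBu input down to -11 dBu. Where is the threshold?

-12 dBu

Input is 12 dB above T (since output overshoot × R = input overshoot: (-11 − T)·12 = 0 − T gives T = -12 dBu).
Check: -12 + (0 − (-12))/12 = -12 + 1 = -11 dBu. ✓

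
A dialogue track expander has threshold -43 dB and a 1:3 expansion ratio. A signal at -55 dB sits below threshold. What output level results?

The input is 12 dB below the -43 dB threshold.
A 1:3 expander multiplies undershoot by 3: 12 × 3 = 36 dB below threshold.
Output = -43 − 36 = -79 dB.

-79 dB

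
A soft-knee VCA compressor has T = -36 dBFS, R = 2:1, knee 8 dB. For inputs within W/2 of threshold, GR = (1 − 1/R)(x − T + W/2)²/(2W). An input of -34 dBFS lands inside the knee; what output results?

x − T + W/2 = -34 − (-36) + 4 = 6.
GR = (1 − 1/2) × 6² / 16 = 0.5 × 36 / 16 = 1.125 dB.
Output = -34 − 1.125 = -35.125 dBFS.

-35.125 dBFS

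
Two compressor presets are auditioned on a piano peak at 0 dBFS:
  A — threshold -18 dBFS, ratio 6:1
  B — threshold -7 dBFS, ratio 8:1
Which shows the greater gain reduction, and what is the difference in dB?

A, by 8.875 dB

A: 18 dB over, compressed to 3 dB over, so 15 dB of GR.
B: 7 dB over, compressed to 0.875 dB over, so 6.125 dB of GR.
A reduces 8.875 dB more.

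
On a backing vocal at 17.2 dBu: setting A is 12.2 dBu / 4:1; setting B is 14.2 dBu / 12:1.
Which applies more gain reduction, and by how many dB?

A, by 1 dB

A: overshoot 5 dB → output overshoot 1.25 dB → GR 3.75 dB.
B: overshoot 3 dB → output overshoot 0.25 dB → GR 2.75 dB.
A applies 1 dB more gain reduction.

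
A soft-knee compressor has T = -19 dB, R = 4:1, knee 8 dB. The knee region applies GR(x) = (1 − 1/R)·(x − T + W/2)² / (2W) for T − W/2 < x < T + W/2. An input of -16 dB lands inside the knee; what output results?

-18.296875 dB

x − T + W/2 = -16 − (-19) + 4 = 7.
GR = (1 − 1/4) × 7² / 16 = 0.75 × 49 / 16 = 2.296875 dB.
Output = -16 − 2.296875 = -18.296875 dB.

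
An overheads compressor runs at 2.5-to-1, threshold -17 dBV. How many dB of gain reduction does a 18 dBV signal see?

21 dB

The signal is 35 dB above threshold.
After 2.5:1 compression the overshoot becomes 35/2.5 = 14 dB.
Gain reduction = 35 − 14 = 21 dB.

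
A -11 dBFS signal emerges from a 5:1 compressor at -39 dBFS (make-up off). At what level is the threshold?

Input is 35 dB above T (since output overshoot × R = input overshoot: (-39 − T)·5 = -11 − T gives T = -46 dBFS).
Check: -46 + (-11 − (-46))/5 = -46 + 7 = -39 dBFS. ✓

-46 dBFS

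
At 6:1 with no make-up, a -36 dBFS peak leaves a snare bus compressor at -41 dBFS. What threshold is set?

Input is 6 dB above T (since output overshoot × R = input overshoot: (-41 − T)·6 = -36 − T gives T = -42 dBFS).
Check: -42 + (-36 − (-42))/6 = -42 + 1 = -41 dBFS. ✓

-42 dBFS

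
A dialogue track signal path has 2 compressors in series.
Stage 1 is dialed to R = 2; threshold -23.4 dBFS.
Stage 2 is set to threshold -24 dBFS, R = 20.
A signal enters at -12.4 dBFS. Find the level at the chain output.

-23.695 dBFS

Stage 1: -12.4 dBFS is 11 dB over -23.4 dBFS; at 2:1 that becomes 5.5 dB over, giving -17.9 dBFS.
Stage 2: -17.9 dBFS is 6.1 dB over -24 dBFS; at 20:1 that becomes 0.305 dB over, giving -23.695 dBFS.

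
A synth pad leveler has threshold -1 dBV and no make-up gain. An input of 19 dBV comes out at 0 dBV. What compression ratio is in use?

20:1

Input overshoot = 19 − (-1) = 20 dB; output overshoot = 0 − (-1) = 1 dB.
Ratio = 20 / 1 = 20.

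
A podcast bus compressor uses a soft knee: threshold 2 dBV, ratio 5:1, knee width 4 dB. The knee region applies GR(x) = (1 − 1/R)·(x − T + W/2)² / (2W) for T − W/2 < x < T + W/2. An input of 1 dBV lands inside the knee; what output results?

x − T + W/2 = 1 − 2 + 2 = 1.
GR = (1 − 1/5) × 1² / 8 = 0.8 × 1 / 8 = 0.1 dB.
Output = 1 − 0.1 = 0.9 dBV.

0.9 dBV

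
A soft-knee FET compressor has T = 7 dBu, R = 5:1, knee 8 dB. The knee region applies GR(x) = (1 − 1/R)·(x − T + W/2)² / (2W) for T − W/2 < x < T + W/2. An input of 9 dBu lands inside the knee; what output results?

7.2 dBu

x − T + W/2 = 9 − 7 + 4 = 6.
GR = (1 − 1/5) × 6² / 16 = 0.8 × 36 / 16 = 1.8 dB.
Output = 9 − 1.8 = 7.2 dBu.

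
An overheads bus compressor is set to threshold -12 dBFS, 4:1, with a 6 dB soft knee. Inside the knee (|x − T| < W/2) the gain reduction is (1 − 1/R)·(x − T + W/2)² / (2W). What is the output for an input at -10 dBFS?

x − T + W/2 = -10 − (-12) + 3 = 5.
GR = (1 − 1/4) × 5² / 12 = 0.75 × 25 / 12 = 1.5625 dB.
Output = -10 − 1.5625 = -11.5625 dBFS.

-11.5625 dBFS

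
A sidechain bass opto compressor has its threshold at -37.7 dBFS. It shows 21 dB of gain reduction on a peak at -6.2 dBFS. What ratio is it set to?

Input overshoot = -6.2 − (-37.7) = 31.5 dB.
Output overshoot = 31.5 − 21 = 10.5 dB.
Ratio = input overshoot / output overshoot = 31.5 / 10.5 = 3.

3:1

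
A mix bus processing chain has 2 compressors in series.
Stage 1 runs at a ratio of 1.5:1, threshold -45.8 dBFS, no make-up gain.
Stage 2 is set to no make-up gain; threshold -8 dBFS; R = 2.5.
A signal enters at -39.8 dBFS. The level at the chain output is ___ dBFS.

-41.8 dBFS

Stage 1: overshoot 6 dB → 6/1.5 = 4 dB → -41.8 dBFS.
Stage 2: -41.8 dBFS is at or below the -8 dBFS threshold — no compression; output -41.8 dBFS.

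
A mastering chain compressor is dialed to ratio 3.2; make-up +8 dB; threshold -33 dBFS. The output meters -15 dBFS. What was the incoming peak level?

Remove make-up: -15 − 8 = -23 dBFS.
The compressed level sits -23 − (-33) = 10 dB over threshold.
Input overshoot = R × output overshoot = 32 dB → input = -33 + 32 = -1 dBFS.

-1 dBFS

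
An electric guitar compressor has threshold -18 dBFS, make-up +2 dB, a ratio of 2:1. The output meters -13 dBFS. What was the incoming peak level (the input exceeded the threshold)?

Remove make-up: -13 − 2 = -15 dBFS.
Post-compression overshoot = -15 − (-18) = 3 dB.
Undo the ratio: input overshoot = 3 × 2 = 6 dB, giving input = -12 dBFS.

-12 dBFS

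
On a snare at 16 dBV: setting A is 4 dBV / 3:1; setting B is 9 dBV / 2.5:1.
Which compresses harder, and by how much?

A, by 3.8 dB

A: GR = 12 − 12/3 = 8 dB.
B: GR = 7 − 7/2.5 = 4.2 dB.
A applies 3.8 dB more gain reduction.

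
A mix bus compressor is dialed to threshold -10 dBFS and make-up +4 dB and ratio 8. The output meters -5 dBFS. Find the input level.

-2 dBFS

Remove make-up: -5 − 4 = -9 dBFS.
The compressed level sits -9 − (-10) = 1 dB over threshold.
Before 8:1 compression the overshoot was 1 × 8 = 8 dB, so input = -10 + 8 = -2 dBFS.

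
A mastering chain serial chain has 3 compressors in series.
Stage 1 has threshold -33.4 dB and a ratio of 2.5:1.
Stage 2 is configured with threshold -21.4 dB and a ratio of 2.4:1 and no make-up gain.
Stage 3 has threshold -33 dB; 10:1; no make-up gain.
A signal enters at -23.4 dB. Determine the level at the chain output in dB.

Stage 1: overshoot 10 dB → 10/2.5 = 4 dB → -29.4 dB.
Stage 2: below threshold (-29.4 ≤ -21.4); passes unchanged; output -29.4 dB.
Stage 3: overshoot 3.6 dB → 3.6/10 = 0.36 dB → -32.64 dB.

-32.64 dB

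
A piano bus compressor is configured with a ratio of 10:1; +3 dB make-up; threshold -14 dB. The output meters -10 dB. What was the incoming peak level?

-4 dB

Before make-up, the level was -10 − 3 = -13 dB.
The compressed level sits -13 − (-14) = 1 dB over threshold.
Input overshoot = R × output overshoot = 10 dB → input = -14 + 10 = -4 dB.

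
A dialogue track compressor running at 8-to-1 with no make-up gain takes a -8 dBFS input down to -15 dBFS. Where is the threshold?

Let T be the threshold. Output overshoot = (input overshoot)/R, so -15 − T = (-8 − T)/8.
8·(-15 − T) = -8 − T → 7·T = -120 − (-8) = -112.
T = -112/7 = -16 dBFS.

-16 dBFS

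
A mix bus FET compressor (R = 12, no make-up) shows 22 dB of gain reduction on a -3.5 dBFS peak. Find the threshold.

Let T be the threshold. Output overshoot = (input overshoot)/R, so -25.5 − T = (-3.5 − T)/12.
12·(-25.5 − T) = -3.5 − T → 11·T = -306 − (-3.5) = -302.5.
T = -302.5/11 = -27.5 dBFS.

-27.5 dBFS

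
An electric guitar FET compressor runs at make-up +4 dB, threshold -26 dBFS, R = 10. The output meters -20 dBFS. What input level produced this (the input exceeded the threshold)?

Remove make-up: -20 − 4 = -24 dBFS.
The compressed level sits -24 − (-26) = 2 dB over threshold.
Before 10:1 compression the overshoot was 2 × 10 = 20 dB, so input = -26 + 20 = -6 dBFS.

-6 dBFS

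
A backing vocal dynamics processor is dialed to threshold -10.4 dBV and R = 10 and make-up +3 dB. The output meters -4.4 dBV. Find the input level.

19.6 dBV

Before make-up, the level was -4.4 − 3 = -7.4 dBV.
Post-compression overshoot = -7.4 − (-10.4) = 3 dB.
Before 10:1 compression the overshoot was 3 × 10 = 30 dB, so input = -10.4 + 30 = 19.6 dBV.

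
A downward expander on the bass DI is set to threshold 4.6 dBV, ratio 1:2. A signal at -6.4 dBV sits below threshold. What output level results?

-17.4 dBV

Undershoot = 4.6 − (-6.4) = 11 dB.
At 1:2, that expands to 22 dB under threshold.
Output = 4.6 − 22 = -17.4 dBV.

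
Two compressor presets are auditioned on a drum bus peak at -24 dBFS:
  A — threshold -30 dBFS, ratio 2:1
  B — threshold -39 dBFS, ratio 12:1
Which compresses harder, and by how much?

B, by 10.75 dB

A: 6 dB over, compressed to 3 dB over, so 3 dB of GR.
B: 15 dB over, compressed to 1.25 dB over, so 13.75 dB of GR.
B applies 10.75 dB more gain reduction.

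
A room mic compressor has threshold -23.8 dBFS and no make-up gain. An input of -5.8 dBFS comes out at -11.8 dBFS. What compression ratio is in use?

Input overshoot = -5.8 − (-23.8) = 18 dB; output overshoot = -11.8 − (-23.8) = 12 dB.
Ratio = 18 / 12 = 1.5.

1.5:1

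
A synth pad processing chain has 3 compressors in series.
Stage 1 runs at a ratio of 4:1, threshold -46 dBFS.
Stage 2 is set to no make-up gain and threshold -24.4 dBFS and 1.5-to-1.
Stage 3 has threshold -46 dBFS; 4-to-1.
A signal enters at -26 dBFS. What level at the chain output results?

Stage 1: 20 dB above -46 dBFS, reduced 4:1 to 5 dB above → -41 dBFS.
Stage 2: below threshold (-41 ≤ -24.4); passes unchanged; output -41 dBFS.
Stage 3: overshoot 5 dB → 5/4 = 1.25 dB → -44.75 dBFS.

-44.75 dBFS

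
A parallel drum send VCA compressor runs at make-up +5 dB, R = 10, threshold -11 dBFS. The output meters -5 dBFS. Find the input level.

-1 dBFS

Before make-up, the level was -5 − 5 = -10 dBFS.
That's 1 dB above the -11 dBFS threshold.
Before 10:1 compression the overshoot was 1 × 10 = 10 dB, so input = -11 + 10 = -1 dBFS.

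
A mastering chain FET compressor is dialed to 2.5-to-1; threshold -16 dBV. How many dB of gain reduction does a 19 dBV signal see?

The signal is 35 dB above threshold.
A 2.5:1 ratio leaves 14 dB of that excess.
So the signal is attenuated by 35 − 14 = 21 dB.

21 dB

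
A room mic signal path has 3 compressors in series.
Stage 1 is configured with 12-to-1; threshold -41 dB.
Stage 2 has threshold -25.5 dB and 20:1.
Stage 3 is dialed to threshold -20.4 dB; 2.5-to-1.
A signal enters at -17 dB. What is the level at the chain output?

-39 dB

Stage 1: overshoot 24 dB → 24/12 = 2 dB → -39 dB.
Stage 2: -39 dB is at or below the -25.5 dB threshold — no compression; output -39 dB.
Stage 3: below threshold (-39 ≤ -20.4); passes unchanged; output -39 dB.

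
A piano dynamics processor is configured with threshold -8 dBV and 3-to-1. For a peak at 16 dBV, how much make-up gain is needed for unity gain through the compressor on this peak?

Overshoot 24 dB → 24/3 = 8 dB after compression, so the compressed level is -8 + 8 = 0 dBV.
Make-up = target − compressed = 16 − 0 = 16 dB.

16 dB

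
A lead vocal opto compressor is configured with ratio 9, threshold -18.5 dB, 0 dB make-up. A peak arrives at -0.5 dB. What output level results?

-0.5 dB sits 18 dB over threshold.
9:1 compression reduces that to 18/9 = 2 dB over.
So the level is -18.5 + 2 = -16.5 dB.

-16.5 dB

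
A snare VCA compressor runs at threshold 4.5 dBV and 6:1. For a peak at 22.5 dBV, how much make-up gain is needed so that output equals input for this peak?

Without make-up, output = threshold + overshoot/6 = 4.5 + 3 = 7.5 dBV.
Gap to target: 15 dB.

15 dB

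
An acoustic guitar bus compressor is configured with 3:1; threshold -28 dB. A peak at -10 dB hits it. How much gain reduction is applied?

The signal is 18 dB above threshold.
A 3:1 ratio leaves 6 dB of that excess.
So the signal is attenuated by 18 − 6 = 12 dB.

12 dB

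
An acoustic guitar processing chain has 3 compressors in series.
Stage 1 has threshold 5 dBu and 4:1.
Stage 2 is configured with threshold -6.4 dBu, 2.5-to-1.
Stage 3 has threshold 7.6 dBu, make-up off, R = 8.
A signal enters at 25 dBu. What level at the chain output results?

0.16 dBu

Stage 1: 20 dB above 5 dBu, reduced 4:1 to 5 dB above → 10 dBu.
Stage 2: overshoot 16.4 dB → 16.4/2.5 = 6.56 dB → 0.16 dBu.
Stage 3: 0.16 dBu is at or below the 7.6 dBu threshold — no compression; output 0.16 dBu.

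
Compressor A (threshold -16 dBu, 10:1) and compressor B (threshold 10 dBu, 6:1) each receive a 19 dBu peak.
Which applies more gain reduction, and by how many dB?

A: 35 dB over, compressed to 3.5 dB over, so 31.5 dB of GR.
B: 9 dB over, compressed to 1.5 dB over, so 7.5 dB of GR.
Difference: 24 dB in favour of A.

A, by 24 dB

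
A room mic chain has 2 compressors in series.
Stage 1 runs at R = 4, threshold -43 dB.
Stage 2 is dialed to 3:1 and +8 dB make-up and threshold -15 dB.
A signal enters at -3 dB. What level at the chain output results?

-25 dB

Stage 1: -3 dB is 40 dB over -43 dB; at 4:1 that becomes 10 dB over, giving -33 dB.
Stage 2: below threshold (-33 ≤ -15); passes unchanged; make-up brings it to -25 dB.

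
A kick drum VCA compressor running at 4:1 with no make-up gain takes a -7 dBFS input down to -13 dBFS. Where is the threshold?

Input is 8 dB above T (since output overshoot × R = input overshoot: (-13 − T)·4 = -7 − T gives T = -15 dBFS).
Check: -15 + (-7 − (-15))/4 = -15 + 2 = -13 dBFS. ✓

-15 dBFS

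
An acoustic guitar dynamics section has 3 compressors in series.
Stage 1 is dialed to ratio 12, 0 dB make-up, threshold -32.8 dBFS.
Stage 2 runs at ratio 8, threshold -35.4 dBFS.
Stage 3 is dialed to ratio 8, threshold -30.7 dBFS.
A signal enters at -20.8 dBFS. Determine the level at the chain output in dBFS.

Stage 1: 12 dB above -32.8 dBFS, reduced 12:1 to 1 dB above → -31.8 dBFS.
Stage 2: overshoot 3.6 dB → 3.6/8 = 0.45 dB → -34.95 dBFS.
Stage 3: below threshold (-34.95 ≤ -30.7); passes unchanged; output -34.95 dBFS.

-34.95 dBFS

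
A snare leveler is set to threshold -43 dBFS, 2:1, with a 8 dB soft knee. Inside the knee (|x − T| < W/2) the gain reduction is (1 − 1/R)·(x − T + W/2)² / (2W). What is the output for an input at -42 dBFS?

x − T + W/2 = -42 − (-43) + 4 = 5.
GR = (1 − 1/2) × 5² / 16 = 0.5 × 25 / 16 = 0.78125 dB.
Output = -42 − 0.78125 = -42.78125 dBFS.

-42.78125 dBFS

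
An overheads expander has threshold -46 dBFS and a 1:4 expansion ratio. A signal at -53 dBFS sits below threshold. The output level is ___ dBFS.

-74 dBFS

Undershoot = (-46) − (-53) = 7 dB.
At 1:4, that expands to 28 dB under threshold.
Output = -46 − 28 = -74 dBFS.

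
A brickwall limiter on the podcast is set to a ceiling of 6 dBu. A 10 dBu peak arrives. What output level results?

6 dBu

A brickwall limiter is an ∞:1 compressor: any input above the ceiling is clamped to 6 dBu.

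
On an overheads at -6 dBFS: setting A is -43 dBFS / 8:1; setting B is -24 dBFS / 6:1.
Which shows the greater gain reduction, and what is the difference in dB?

A, by 17.375 dB

A: 37 dB over, compressed to 4.625 dB over, so 32.375 dB of GR.
B: 18 dB over, compressed to 3 dB over, so 15 dB of GR.
A reduces 17.375 dB more.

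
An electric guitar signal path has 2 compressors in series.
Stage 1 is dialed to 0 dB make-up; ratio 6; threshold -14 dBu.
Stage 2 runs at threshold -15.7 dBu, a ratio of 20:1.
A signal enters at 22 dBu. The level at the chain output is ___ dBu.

-15.315 dBu

Stage 1: 36 dB above -14 dBu, reduced 6:1 to 6 dB above → -8 dBu.
Stage 2: overshoot 7.7 dB → 7.7/20 = 0.385 dB → -15.315 dBu.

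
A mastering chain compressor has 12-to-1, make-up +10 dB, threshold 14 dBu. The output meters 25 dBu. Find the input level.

26 dBu

Remove make-up: 25 − 10 = 15 dBu.
The compressed level sits 15 − 14 = 1 dB over threshold.
Input overshoot = R × output overshoot = 12 dB → input = 14 + 12 = 26 dBu.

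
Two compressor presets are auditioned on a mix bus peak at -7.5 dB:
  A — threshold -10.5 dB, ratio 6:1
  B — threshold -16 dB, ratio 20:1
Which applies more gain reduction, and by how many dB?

B, by 5.575 dB

A: GR = 3 − 3/6 = 2.5 dB.
B: GR = 8.5 − 8.5/20 = 8.075 dB.
B reduces 5.575 dB more.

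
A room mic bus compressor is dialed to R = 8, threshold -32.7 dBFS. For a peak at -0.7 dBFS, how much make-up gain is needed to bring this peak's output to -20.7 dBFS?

Overshoot 32 dB → 32/8 = 4 dB after compression, so the compressed level is -32.7 + 4 = -28.7 dBFS.
Make-up = target − compressed = -20.7 − (-28.7) = 8 dB.

8 dB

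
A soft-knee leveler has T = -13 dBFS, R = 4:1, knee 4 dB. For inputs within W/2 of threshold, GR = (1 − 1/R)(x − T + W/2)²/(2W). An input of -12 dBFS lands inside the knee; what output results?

-12.84375 dBFS

x − T + W/2 = -12 − (-13) + 2 = 3.
GR = (1 − 1/4) × 3² / 8 = 0.75 × 9 / 8 = 0.84375 dB.
Output = -12 − 0.84375 = -12.84375 dBFS.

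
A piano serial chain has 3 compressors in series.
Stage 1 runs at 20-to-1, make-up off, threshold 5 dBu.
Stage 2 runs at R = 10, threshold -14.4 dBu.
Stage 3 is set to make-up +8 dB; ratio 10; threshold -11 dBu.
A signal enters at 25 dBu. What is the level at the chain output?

Stage 1: overshoot 20 dB → 20/20 = 1 dB → 6 dBu.
Stage 2: 6 dBu is 20.4 dB over -14.4 dBu; at 10:1 that becomes 2.04 dB over, giving -12.36 dBu.
Stage 3: -12.36 dBu is at or below the -11 dBu threshold — no compression; make-up brings it to -4.36 dBu.

-4.36 dBu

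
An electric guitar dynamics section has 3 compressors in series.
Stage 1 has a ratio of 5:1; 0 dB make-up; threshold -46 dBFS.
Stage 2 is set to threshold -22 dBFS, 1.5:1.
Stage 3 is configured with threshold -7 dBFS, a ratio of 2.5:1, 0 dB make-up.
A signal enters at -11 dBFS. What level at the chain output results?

Stage 1: overshoot 35 dB → 35/5 = 7 dB → -39 dBFS.
Stage 2: below threshold (-39 ≤ -22); passes unchanged; output -39 dBFS.
Stage 3: -39 dBFS is at or below the -7 dBFS threshold — no compression; output -39 dBFS.

-39 dBFS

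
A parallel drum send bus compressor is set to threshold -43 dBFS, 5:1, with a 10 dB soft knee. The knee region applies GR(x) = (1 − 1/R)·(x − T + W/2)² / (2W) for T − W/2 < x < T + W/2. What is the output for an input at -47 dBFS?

-47.04 dBFS

x − T + W/2 = -47 − (-43) + 5 = 1.
GR = (1 − 1/5) × 1² / 20 = 0.8 × 1 / 20 = 0.04 dB.
Output = -47 − 0.04 = -47.04 dBFS.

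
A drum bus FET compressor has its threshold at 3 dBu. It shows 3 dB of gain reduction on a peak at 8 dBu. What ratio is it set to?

2.5:1

Input overshoot = 8 − 3 = 5 dB.
Output overshoot = 5 − 3 = 2 dB.
Ratio = input overshoot / output overshoot = 5 / 2 = 2.5.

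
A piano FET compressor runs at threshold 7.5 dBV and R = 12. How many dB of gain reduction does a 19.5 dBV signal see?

11 dB

Overshoot = 19.5 − 7.5 = 12 dB.
At 12:1, output sits 12/12 = 1 dB above threshold.
Gain reduction = 12 − 1 = 11 dB.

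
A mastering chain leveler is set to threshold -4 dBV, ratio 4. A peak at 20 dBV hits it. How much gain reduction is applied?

20 dBV exceeds the threshold by 24 dB.
A 4:1 ratio leaves 6 dB of that excess.
Gain reduction = 24 − 6 = 18 dB.

18 dB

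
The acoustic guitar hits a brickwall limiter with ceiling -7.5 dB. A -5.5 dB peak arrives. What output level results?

-7.5 dB

At ∞:1, everything above -7.5 dB is held at the ceiling.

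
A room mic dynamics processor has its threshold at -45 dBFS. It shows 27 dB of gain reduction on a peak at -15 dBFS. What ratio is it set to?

10:1

Input overshoot = -15 − (-45) = 30 dB.
Output overshoot = 30 − 27 = 3 dB.
Ratio = input overshoot / output overshoot = 30 / 3 = 10.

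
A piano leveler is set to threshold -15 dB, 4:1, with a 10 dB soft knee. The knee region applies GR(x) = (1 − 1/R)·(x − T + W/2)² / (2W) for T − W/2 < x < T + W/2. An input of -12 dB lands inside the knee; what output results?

-14.4 dB

x − T + W/2 = -12 − (-15) + 5 = 8.
GR = (1 − 1/4) × 8² / 20 = 0.75 × 64 / 20 = 2.4 dB.
Output = -12 − 2.4 = -14.4 dB.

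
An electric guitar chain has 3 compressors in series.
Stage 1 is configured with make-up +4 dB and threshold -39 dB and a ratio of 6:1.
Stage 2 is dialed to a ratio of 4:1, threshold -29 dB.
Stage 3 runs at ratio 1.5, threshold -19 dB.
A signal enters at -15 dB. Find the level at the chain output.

Stage 1: overshoot 24 dB → 24/6 = 4 dB → -35 dB; +4 dB make-up → -31 dB.
Stage 2: -31 dB is at or below the -29 dB threshold — no compression; output -31 dB.
Stage 3: -31 dB ≤ -19 dB, so stage 3 doesn't engage; output -31 dB.

-31 dB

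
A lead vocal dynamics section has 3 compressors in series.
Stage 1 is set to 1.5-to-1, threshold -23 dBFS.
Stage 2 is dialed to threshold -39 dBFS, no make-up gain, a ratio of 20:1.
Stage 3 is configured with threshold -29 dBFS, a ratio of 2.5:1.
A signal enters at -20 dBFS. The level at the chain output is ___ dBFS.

Stage 1: overshoot 3 dB → 3/1.5 = 2 dB → -21 dBFS.
Stage 2: 18 dB above -39 dBFS, reduced 20:1 to 0.9 dB above → -38.1 dBFS.
Stage 3: -38.1 dBFS ≤ -29 dBFS, so stage 3 doesn't engage; output -38.1 dBFS.

-38.1 dBFS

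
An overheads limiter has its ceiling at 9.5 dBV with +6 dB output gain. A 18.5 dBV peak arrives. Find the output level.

The limiter clamps the peak to its 9.5 dBV ceiling.
Output gain then adds 6 dB: 9.5 + 6 = 15.5 dBV.

15.5 dBV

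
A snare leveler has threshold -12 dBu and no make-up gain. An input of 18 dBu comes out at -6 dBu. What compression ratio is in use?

Input overshoot = 18 − (-12) = 30 dB; output overshoot = -6 − (-12) = 6 dB.
Ratio = 30 / 6 = 5.

5:1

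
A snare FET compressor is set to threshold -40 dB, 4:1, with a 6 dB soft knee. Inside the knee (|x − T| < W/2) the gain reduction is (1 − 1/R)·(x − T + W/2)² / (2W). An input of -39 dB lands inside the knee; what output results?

-40 dB

x − T + W/2 = -39 − (-40) + 3 = 4.
GR = (1 − 1/4) × 4² / 12 = 0.75 × 16 / 12 = 1 dB.
Output = -39 − 1 = -40 dB.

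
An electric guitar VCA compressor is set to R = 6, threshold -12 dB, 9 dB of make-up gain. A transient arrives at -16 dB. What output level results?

-7 dB

-16 dB is 4 dB below the -12 dB threshold, so no gain reduction is applied.
Make-up gain adds 9 dB: -16 + 9 = -7 dB.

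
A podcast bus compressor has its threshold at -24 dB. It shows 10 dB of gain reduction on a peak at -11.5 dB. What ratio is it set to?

Input overshoot = -11.5 − (-24) = 12.5 dB.
Output overshoot = 12.5 − 10 = 2.5 dB.
Ratio = input overshoot / output overshoot = 12.5 / 2.5 = 5.

5:1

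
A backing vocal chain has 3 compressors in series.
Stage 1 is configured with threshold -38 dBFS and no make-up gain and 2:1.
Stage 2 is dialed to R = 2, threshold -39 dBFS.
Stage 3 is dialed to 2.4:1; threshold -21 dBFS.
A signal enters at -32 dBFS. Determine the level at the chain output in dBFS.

-37 dBFS

Stage 1: -32 dBFS is 6 dB over -38 dBFS; at 2:1 that becomes 3 dB over, giving -35 dBFS.
Stage 2: 4 dB above -39 dBFS, reduced 2:1 to 2 dB above → -37 dBFS.
Stage 3: -37 dBFS ≤ -21 dBFS, so stage 3 doesn't engage; output -37 dBFS.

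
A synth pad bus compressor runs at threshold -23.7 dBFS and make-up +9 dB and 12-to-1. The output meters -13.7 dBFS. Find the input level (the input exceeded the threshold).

-11.7 dBFS

Stripping the +9 dB make-up gives -22.7 dBFS at the gain stage.
Post-compression overshoot = -22.7 − (-23.7) = 1 dB.
Input overshoot = R × output overshoot = 12 dB → input = -23.7 + 12 = -11.7 dBFS.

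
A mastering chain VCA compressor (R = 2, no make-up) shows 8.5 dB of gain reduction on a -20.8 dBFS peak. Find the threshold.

-37.8 dBFS

Input is 17 dB above T (since output overshoot × R = input overshoot: (-29.3 − T)·2 = -20.8 − T gives T = -37.8 dBFS).
Check: -37.8 + (-20.8 − (-37.8))/2 = -37.8 + 8.5 = -29.3 dBFS. ✓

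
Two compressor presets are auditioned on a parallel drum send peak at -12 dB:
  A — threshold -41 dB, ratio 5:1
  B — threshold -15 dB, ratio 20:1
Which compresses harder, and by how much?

A, by 20.35 dB

A: 29 dB over, compressed to 5.8 dB over, so 23.2 dB of GR.
B: 3 dB over, compressed to 0.15 dB over, so 2.85 dB of GR.
Difference: 20.35 dB in favour of A.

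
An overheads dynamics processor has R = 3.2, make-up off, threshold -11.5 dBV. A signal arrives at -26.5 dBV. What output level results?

-26.5 dBV

-26.5 dBV is 15 dB below the -11.5 dBV threshold, so no gain reduction is applied.
Output = input = -26.5 dBV.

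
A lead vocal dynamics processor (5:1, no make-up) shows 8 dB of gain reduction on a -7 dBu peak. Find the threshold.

-17 dBu

Gain reduction = -7 − (-15) = 8 dB; output overshoot = GR / (R − 1) = 8 / 4 = 2 dB.
Threshold = output − output overshoot = -15 − 2 = -17 dBu.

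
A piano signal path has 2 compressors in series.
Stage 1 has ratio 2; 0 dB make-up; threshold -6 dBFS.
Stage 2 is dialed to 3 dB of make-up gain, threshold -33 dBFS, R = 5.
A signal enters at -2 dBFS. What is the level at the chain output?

-24.2 dBFS

Stage 1: -2 dBFS is 4 dB over -6 dBFS; at 2:1 that becomes 2 dB over, giving -4 dBFS.
Stage 2: overshoot 29 dB → 29/5 = 5.8 dB → -27.2 dBFS; +3 dB make-up → -24.2 dBFS.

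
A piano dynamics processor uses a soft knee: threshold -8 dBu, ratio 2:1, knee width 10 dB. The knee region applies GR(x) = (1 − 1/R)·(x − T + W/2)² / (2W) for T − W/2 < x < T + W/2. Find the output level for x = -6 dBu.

x − T + W/2 = -6 − (-8) + 5 = 7.
GR = (1 − 1/2) × 7² / 20 = 0.5 × 49 / 20 = 1.225 dB.
Output = -6 − 1.225 = -7.225 dBu.

-7.225 dBu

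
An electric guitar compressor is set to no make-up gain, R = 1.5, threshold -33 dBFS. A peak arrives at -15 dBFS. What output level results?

-21 dBFS

-15 dBFS sits 18 dB over threshold.
The 18 dB excess becomes 12 dB after 1.5:1 reduction.
That puts the output at -21 dBFS.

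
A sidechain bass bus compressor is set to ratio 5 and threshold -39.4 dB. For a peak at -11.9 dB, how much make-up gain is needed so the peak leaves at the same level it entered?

Overshoot 27.5 dB → 27.5/5 = 5.5 dB after compression, so the compressed level is -39.4 + 5.5 = -33.9 dB.
Make-up = target − compressed = -11.9 − (-33.9) = 22 dB.

22 dB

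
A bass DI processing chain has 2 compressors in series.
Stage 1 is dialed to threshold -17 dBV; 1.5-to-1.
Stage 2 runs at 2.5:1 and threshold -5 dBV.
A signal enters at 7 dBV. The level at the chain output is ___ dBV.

Stage 1: overshoot 24 dB → 24/1.5 = 16 dB → -1 dBV.
Stage 2: overshoot 4 dB → 4/2.5 = 1.6 dB → -3.4 dBV.

-3.4 dBV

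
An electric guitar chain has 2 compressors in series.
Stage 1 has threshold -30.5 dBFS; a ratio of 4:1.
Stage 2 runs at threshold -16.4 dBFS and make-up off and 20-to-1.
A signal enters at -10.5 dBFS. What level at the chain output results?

-25.5 dBFS

Stage 1: overshoot 20 dB → 20/4 = 5 dB → -25.5 dBFS.
Stage 2: -25.5 dBFS is at or below the -16.4 dBFS threshold — no compression; output -25.5 dBFS.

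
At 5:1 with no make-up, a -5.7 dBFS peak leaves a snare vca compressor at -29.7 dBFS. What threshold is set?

Input is 30 dB above T (since output overshoot × R = input overshoot: (-29.7 − T)·5 = -5.7 − T gives T = -35.7 dBFS).
Check: -35.7 + (-5.7 − (-35.7))/5 = -35.7 + 6 = -29.7 dBFS. ✓

-35.7 dBFS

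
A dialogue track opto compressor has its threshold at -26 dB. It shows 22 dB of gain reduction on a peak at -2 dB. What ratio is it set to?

12:1

Input overshoot = -2 − (-26) = 24 dB.
Output overshoot = 24 − 22 = 2 dB.
Ratio = input overshoot / output overshoot = 24 / 2 = 12.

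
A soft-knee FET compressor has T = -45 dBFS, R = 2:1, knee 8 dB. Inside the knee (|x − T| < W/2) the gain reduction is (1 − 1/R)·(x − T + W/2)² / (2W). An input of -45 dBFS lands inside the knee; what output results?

x − T + W/2 = -45 − (-45) + 4 = 4.
GR = (1 − 1/2) × 4² / 16 = 0.5 × 16 / 16 = 0.5 dB.
Output = -45 − 0.5 = -45.5 dBFS.

-45.5 dBFS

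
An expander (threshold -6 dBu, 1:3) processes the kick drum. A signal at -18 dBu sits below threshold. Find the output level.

-42 dBu

The input is 12 dB below the -6 dBu threshold.
A 1:3 expander multiplies undershoot by 3: 12 × 3 = 36 dB below threshold.
Output = -6 − 36 = -42 dBu.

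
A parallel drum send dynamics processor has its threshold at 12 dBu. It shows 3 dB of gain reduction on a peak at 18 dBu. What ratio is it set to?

Input overshoot = 18 − 12 = 6 dB.
Output overshoot = 6 − 3 = 3 dB.
Ratio = input overshoot / output overshoot = 6 / 3 = 2.

2:1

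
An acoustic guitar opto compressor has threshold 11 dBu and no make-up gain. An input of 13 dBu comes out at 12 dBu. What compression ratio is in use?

2:1

Input overshoot = 13 − 11 = 2 dB; output overshoot = 12 − 11 = 1 dB.
Ratio = 2 / 1 = 2.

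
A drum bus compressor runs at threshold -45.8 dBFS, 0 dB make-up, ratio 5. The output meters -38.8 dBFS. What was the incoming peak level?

The compressed level sits -38.8 − (-45.8) = 7 dB over threshold.
Before 5:1 compression the overshoot was 7 × 5 = 35 dB, so input = -45.8 + 35 = -10.8 dBFS.

-10.8 dBFS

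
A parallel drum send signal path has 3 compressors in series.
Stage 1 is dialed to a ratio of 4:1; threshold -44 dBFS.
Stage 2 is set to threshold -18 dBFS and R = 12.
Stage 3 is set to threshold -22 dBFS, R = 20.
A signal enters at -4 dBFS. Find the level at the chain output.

-34 dBFS

Stage 1: overshoot 40 dB → 40/4 = 10 dB → -34 dBFS.
Stage 2: -34 dBFS ≤ -18 dBFS, so stage 2 doesn't engage; output -34 dBFS.
Stage 3: below threshold (-34 ≤ -22); passes unchanged; output -34 dBFS.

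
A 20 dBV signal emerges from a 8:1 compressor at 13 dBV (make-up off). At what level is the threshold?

Input is 8 dB above T (since output overshoot × R = input overshoot: (13 − T)·8 = 20 − T gives T = 12 dBV).
Check: 12 + (20 − 12)/8 = 12 + 1 = 13 dBV. ✓

12 dBV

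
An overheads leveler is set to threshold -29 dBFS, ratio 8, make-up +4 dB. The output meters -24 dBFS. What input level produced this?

Remove make-up: -24 − 4 = -28 dBFS.
The compressed level sits -28 − (-29) = 1 dB over threshold.
Undo the ratio: input overshoot = 1 × 8 = 8 dB, giving input = -21 dBFS.

-21 dBFS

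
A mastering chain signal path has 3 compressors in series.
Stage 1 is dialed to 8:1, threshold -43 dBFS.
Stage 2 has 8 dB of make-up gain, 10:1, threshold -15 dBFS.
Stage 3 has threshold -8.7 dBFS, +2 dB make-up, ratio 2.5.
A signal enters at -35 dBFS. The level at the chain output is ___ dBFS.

Stage 1: overshoot 8 dB → 8/8 = 1 dB → -42 dBFS.
Stage 2: -42 dBFS is at or below the -15 dBFS threshold — no compression; make-up brings it to -34 dBFS.
Stage 3: -34 dBFS ≤ -8.7 dBFS, so stage 3 doesn't engage; make-up brings it to -32 dBFS.

-32 dBFS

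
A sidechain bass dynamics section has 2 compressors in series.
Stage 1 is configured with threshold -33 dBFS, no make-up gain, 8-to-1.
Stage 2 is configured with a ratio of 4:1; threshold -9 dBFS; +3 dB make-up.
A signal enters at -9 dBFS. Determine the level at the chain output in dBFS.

Stage 1: overshoot 24 dB → 24/8 = 3 dB → -30 dBFS.
Stage 2: -30 dBFS is at or below the -9 dBFS threshold — no compression; make-up brings it to -27 dBFS.

-27 dBFS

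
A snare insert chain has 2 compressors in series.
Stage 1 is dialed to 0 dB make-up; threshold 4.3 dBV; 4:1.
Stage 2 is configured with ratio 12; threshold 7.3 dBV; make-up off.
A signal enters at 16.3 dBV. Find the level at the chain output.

Stage 1: overshoot 12 dB → 12/4 = 3 dB → 7.3 dBV.
Stage 2: below threshold (7.3 ≤ 7.3); passes unchanged; output 7.3 dBV.

7.3 dBV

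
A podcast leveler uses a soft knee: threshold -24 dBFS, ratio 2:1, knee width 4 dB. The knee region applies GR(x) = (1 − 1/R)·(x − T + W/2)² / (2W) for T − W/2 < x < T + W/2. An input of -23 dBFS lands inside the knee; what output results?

-23.5625 dBFS

x − T + W/2 = -23 − (-24) + 2 = 3.
GR = (1 − 1/2) × 3² / 8 = 0.5 × 9 / 8 = 0.5625 dB.
Output = -23 − 0.5625 = -23.5625 dBFS.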